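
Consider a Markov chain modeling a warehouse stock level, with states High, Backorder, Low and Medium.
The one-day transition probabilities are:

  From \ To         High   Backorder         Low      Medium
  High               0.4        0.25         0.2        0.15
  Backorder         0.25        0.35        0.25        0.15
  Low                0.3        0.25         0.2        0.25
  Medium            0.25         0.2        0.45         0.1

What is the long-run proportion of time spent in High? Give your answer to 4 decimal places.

Let the stationary distribution be π with π = πP and π_1 + π_2 + π_3 + π_4 = 1.
π_1 = 0.4·π_1 + 0.25·π_2 + 0.3·π_3 + 0.25·π_4
π_2 = 0.25·π_1 + 0.35·π_2 + 0.25·π_3 + 0.2·π_4
π_3 = 0.2·π_1 + 0.25·π_2 + 0.2·π_3 + 0.45·π_4
Solving with the normalization constraint gives π = (0.3091, 0.2685, 0.2552, 0.1672).
So the stationary probability of High is 0.3091.

0.3091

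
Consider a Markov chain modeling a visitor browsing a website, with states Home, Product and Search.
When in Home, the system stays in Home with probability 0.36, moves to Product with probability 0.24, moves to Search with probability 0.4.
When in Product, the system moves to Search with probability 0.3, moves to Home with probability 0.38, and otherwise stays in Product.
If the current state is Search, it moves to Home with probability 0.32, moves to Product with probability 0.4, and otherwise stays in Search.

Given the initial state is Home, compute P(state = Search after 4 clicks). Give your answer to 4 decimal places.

0.3288

Propagate the distribution vector 4 clicks from Home.
After 0 clicks: (1.0000, 0.0000, 0.0000)
After 1 click: (0.3600, 0.2400, 0.4000)
After 2 clicks: (0.3488, 0.3232, 0.3280)
After 3 clicks: (0.3533, 0.3183, 0.3283)
After 4 clicks: (0.3532, 0.3180, 0.3288)
P(in Search after 4 clicks) = 0.3288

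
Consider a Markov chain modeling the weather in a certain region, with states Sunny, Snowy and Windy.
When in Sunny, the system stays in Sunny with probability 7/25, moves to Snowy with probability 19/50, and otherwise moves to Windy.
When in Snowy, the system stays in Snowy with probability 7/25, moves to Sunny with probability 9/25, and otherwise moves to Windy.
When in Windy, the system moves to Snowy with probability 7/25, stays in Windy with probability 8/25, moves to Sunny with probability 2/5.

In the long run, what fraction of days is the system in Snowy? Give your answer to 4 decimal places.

Let the stationary distribution be π with π = πP and π_1 + π_2 + π_3 = 1.
π_1 = 0.28·π_1 + 0.36·π_2 + 0.4·π_3
π_2 = 0.38·π_1 + 0.28·π_2 + 0.28·π_3
Solving with the normalization constraint gives π = (0.3459, 0.3146, 0.3395).
So the stationary probability of Snowy is 0.3146.

0.3146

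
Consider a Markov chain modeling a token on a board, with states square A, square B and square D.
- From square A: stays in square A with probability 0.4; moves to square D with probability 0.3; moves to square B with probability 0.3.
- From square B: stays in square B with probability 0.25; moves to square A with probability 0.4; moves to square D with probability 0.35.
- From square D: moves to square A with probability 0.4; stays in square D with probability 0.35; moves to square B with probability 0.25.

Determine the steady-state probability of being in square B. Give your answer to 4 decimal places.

Let the stationary distribution be π with π = πP and π_1 + π_2 + π_3 = 1.
π_1 = 0.4·π_1 + 0.4·π_2 + 0.4·π_3
π_2 = 0.3·π_1 + 0.25·π_2 + 0.25·π_3
Solving with the normalization constraint gives π = (0.4000, 0.2700, 0.3300).
So the stationary probability of square B is 0.2700.

0.2700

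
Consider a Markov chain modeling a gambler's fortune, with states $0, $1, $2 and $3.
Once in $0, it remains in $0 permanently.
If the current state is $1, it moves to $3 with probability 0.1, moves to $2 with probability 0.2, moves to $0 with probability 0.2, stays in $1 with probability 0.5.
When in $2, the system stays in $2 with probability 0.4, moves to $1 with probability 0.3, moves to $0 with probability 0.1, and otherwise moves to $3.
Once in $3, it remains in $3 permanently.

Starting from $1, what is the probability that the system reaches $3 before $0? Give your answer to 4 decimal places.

Let h(s) be the probability of absorption at $3 starting from transient state s. Then h($3) = 1 and h($0) = 0. By first-step analysis:
h($1) = 0.2·0 + 0.5·h($1) + 0.2·h($2) + 0.1·1
h($2) = 0.1·0 + 0.3·h($1) + 0.4·h($2) + 0.2·1
Solving: h($1) = 0.4167, h($2) = 0.5417.
Starting from $1, the probability is 0.4167.

0.4167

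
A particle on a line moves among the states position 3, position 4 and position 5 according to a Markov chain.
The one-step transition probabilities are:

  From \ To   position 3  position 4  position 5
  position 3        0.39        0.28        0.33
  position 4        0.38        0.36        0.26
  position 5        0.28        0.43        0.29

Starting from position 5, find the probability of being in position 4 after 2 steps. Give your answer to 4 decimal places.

0.3579

Sum over the intermediate state after 1 step:
P = P(position 5→position 3)·P(position 3→position 4) + P(position 5→position 4)·P(position 4→position 4) + P(position 5→position 5)·P(position 5→position 4)
  = 0.28×0.28 + 0.43×0.36 + 0.29×0.43
  = 0.0784 + 0.1548 + 0.1247 = 0.3579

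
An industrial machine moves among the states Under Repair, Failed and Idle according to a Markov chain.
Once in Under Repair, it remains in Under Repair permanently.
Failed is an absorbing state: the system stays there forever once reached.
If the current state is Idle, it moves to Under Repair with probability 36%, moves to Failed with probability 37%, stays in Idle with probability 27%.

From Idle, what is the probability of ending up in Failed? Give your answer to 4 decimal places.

Let h(s) be the probability of absorption at Failed starting from transient state s. Then h(Failed) = 1 and h(Under Repair) = 0. By first-step analysis:
h(Idle) = 0.36·0 + 0.37·1 + 0.27·h(Idle)
Solving: h(Idle) = 0.5068.
Starting from Idle, the probability is 0.5068.

0.5068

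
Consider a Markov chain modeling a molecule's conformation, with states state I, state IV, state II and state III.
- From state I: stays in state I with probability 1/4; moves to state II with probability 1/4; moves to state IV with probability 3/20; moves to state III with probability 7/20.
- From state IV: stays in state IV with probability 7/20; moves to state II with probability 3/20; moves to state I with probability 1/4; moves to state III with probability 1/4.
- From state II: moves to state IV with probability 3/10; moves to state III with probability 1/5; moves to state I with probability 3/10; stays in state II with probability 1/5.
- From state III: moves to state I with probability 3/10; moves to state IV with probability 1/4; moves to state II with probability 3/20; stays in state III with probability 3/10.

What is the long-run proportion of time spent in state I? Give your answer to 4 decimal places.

Let the stationary distribution be π with π = πP and π_1 + π_2 + π_3 + π_4 = 1.
π_1 = 0.25·π_1 + 0.25·π_2 + 0.3·π_3 + 0.3·π_4
π_2 = 0.15·π_1 + 0.35·π_2 + 0.3·π_3 + 0.25·π_4
π_3 = 0.25·π_1 + 0.15·π_2 + 0.2·π_3 + 0.15·π_4
Solving with the normalization constraint gives π = (0.2734, 0.2578, 0.1867, 0.2821).
So the stationary probability of state I is 0.2734.

0.2734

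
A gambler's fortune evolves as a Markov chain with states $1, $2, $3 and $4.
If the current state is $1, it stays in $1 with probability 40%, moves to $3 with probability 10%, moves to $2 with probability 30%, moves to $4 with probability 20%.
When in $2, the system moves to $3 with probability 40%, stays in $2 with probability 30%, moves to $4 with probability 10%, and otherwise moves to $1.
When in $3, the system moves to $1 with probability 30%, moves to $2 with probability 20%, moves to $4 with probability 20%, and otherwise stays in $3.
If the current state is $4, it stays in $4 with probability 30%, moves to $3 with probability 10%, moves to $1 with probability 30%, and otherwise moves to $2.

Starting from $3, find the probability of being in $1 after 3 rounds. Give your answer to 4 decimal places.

Propagate the distribution vector 3 rounds from $3.
After 0 rounds: (0.0000, 0.0000, 1.0000, 0.0000)
After 1 round: (0.3000, 0.2000, 0.3000, 0.2000)
After 2 rounds: (0.3100, 0.2700, 0.2200, 0.2000)
After 3 rounds: (0.3040, 0.2780, 0.2250, 0.1930)
P(in $1 after 3 rounds) = 0.3040

0.3040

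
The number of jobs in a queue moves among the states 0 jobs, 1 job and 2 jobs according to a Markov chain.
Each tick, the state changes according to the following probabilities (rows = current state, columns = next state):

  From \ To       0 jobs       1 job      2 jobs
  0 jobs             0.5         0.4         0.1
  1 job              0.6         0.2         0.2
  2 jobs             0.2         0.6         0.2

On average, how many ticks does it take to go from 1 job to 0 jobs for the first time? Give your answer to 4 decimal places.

1.9231

Let t(s) be the expected number of ticks to first reach 0 jobs from state s, with t(0 jobs) = 0. Conditioning on the first tick:
t(1 job) = 1 + 0.2·t(1 job) + 0.2·t(2 jobs)
t(2 jobs) = 1 + 0.6·t(1 job) + 0.2·t(2 jobs)
Solving: t(1 job) = 1.9231, t(2 jobs) = 2.6923.
Expected ticks from 1 job to 0 jobs: 1.9231.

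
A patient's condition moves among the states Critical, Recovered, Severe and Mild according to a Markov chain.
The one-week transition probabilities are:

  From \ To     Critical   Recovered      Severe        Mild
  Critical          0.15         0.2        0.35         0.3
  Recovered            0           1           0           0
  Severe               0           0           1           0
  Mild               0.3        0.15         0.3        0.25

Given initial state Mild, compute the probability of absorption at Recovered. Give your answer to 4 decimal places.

0.3425

Let h(s) be the probability of absorption at Recovered starting from transient state s. Then h(Recovered) = 1 and h(Severe) = 0. By first-step analysis:
h(Critical) = 0.15·h(Critical) + 0.2·1 + 0.35·0 + 0.3·h(Mild)
h(Mild) = 0.3·h(Critical) + 0.15·1 + 0.3·0 + 0.25·h(Mild)
Solving: h(Critical) = 0.3562, h(Mild) = 0.3425.
Starting from Mild, the probability is 0.3425.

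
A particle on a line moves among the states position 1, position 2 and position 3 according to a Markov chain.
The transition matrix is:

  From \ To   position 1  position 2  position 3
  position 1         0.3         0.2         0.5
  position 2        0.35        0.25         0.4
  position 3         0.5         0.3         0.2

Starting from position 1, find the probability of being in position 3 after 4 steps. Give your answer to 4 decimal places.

0.3629

Propagate the distribution vector 4 steps from position 1.
After 0 steps: (1.0000, 0.0000, 0.0000)
After 1 step: (0.3000, 0.2000, 0.5000)
After 2 steps: (0.4100, 0.2600, 0.3300)
After 3 steps: (0.3790, 0.2460, 0.3750)
After 4 steps: (0.3873, 0.2498, 0.3629)
P(in position 3 after 4 steps) = 0.3629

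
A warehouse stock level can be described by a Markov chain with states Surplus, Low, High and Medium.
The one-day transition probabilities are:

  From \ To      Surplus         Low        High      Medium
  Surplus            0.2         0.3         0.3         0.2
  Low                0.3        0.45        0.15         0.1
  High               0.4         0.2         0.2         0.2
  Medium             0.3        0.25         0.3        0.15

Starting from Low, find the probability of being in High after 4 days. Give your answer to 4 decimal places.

0.2290

Propagate the distribution vector 4 days from Low.
After 0 days: (0.0000, 1.0000, 0.0000, 0.0000)
After 1 day: (0.3000, 0.4500, 0.1500, 0.1000)
After 2 days: (0.2850, 0.3475, 0.2175, 0.1500)
After 3 days: (0.2933, 0.3229, 0.2261, 0.1578)
After 4 days: (0.2933, 0.3179, 0.2290, 0.1598)
P(in High after 4 days) = 0.2290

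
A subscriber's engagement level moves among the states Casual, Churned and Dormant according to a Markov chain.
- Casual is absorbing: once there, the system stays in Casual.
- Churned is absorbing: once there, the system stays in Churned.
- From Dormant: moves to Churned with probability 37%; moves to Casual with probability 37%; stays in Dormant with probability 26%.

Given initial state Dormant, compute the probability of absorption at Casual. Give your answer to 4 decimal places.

0.5000

Let h(s) be the probability of absorption at Casual starting from transient state s. Then h(Casual) = 1 and h(Churned) = 0. By first-step analysis:
h(Dormant) = 0.37·1 + 0.37·0 + 0.26·h(Dormant)
Solving: h(Dormant) = 0.5000.
Starting from Dormant, the probability is 0.5000.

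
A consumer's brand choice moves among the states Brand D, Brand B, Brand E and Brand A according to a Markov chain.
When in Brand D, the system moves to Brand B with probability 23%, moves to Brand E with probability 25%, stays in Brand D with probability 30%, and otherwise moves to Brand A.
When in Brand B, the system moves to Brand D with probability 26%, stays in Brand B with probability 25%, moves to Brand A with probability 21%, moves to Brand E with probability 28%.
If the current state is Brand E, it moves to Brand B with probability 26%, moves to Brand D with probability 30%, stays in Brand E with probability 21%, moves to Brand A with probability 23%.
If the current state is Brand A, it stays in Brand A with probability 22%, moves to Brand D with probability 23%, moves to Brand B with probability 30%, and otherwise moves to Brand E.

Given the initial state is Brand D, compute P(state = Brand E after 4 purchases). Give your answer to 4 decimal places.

0.2478

Propagate the distribution vector 4 purchases from Brand D.
After 0 purchases: (1.0000, 0.0000, 0.0000, 0.0000)
After 1 purchase: (0.3000, 0.2300, 0.2500, 0.2200)
After 2 purchases: (0.2754, 0.2575, 0.2469, 0.2202)
After 3 purchases: (0.2743, 0.2580, 0.2478, 0.2199)
After 4 purchases: (0.2743, 0.2580, 0.2478, 0.2199)
P(in Brand E after 4 purchases) = 0.2478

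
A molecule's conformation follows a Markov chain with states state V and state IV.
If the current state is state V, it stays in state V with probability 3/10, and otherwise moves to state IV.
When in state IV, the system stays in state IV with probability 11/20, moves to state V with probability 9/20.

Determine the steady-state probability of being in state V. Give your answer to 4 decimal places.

0.3913

Let the stationary distribution be π with π = πP and π_1 + π_2 = 1.
π_1 = 0.3·π_1 + 0.45·π_2
Solving with the normalization constraint gives π = (0.3913, 0.6087).
So the stationary probability of state V is 0.3913.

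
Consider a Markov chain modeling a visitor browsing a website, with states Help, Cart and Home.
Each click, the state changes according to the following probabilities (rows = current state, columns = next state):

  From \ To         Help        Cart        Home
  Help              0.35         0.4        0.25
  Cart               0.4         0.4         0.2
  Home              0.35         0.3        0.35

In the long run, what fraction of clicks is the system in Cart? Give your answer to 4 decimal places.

0.3743

Let the stationary distribution be π with π = πP and π_1 + π_2 + π_3 = 1.
π_1 = 0.35·π_1 + 0.4·π_2 + 0.35·π_3
π_2 = 0.4·π_1 + 0.4·π_2 + 0.3·π_3
Solving with the normalization constraint gives π = (0.3687, 0.3743, 0.2570).
So the stationary probability of Cart is 0.3743.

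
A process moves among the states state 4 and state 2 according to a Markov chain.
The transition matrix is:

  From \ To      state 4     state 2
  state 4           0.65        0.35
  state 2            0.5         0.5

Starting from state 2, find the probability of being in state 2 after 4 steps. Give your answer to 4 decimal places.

0.4121

Propagate the distribution vector 4 steps from state 2.
After 0 steps: (0.0000, 1.0000)
After 1 step: (0.5000, 0.5000)
After 2 steps: (0.5750, 0.4250)
After 3 steps: (0.5863, 0.4138)
After 4 steps: (0.5879, 0.4121)
P(in state 2 after 4 steps) = 0.4121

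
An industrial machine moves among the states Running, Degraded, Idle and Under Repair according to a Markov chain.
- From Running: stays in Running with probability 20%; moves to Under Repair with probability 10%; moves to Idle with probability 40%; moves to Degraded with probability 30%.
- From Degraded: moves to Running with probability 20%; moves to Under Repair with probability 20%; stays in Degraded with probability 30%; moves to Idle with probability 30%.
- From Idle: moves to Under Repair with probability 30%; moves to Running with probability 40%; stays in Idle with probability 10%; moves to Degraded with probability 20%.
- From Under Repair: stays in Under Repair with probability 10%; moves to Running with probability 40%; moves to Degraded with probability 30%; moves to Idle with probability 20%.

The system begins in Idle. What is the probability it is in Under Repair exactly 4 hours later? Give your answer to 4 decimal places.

0.1783

Propagate the distribution vector 4 hours from Idle.
After 0 hours: (0.0000, 0.0000, 1.0000, 0.0000)
After 1 hour: (0.4000, 0.2000, 0.1000, 0.3000)
After 2 hours: (0.2800, 0.2900, 0.2900, 0.1400)
After 3 hours: (0.2860, 0.2710, 0.2560, 0.1870)
After 4 hours: (0.2886, 0.2744, 0.2587, 0.1783)
P(in Under Repair after 4 hours) = 0.1783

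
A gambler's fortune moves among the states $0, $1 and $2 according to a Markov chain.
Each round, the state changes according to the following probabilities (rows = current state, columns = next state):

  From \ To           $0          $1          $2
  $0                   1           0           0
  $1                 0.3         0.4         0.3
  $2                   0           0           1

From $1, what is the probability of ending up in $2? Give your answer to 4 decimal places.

0.5000

Let h(s) be the probability of absorption at $2 starting from transient state s. Then h($2) = 1 and h($0) = 0. By first-step analysis:
h($1) = 0.3·0 + 0.4·h($1) + 0.3·1
Solving: h($1) = 0.5000.
Starting from $1, the probability is 0.5000.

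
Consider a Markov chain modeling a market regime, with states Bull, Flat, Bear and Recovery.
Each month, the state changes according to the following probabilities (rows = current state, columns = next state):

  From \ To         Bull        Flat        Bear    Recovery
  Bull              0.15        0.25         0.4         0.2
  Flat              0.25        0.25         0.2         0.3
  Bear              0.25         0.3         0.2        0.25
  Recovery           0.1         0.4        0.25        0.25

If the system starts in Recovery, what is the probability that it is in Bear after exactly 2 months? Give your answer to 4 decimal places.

Propagate the distribution vector 2 months from Recovery.
After 0 months: (0.0000, 0.0000, 0.0000, 1.0000)
After 1 month: (0.1000, 0.4000, 0.2500, 0.2500)
After 2 months: (0.2025, 0.3000, 0.2325, 0.2650)
P(in Bear after 2 months) = 0.2325

0.2325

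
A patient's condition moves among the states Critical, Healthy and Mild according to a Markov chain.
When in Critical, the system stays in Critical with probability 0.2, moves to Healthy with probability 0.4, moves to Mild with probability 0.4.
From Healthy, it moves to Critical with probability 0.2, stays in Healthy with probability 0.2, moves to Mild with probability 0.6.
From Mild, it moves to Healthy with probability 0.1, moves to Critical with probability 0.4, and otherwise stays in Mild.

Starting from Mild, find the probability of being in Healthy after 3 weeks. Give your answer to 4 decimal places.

0.2130

Propagate the distribution vector 3 weeks from Mild.
After 0 weeks: (0.0000, 0.0000, 1.0000)
After 1 week: (0.4000, 0.1000, 0.5000)
After 2 weeks: (0.3000, 0.2300, 0.4700)
After 3 weeks: (0.2940, 0.2130, 0.4930)
P(in Healthy after 3 weeks) = 0.2130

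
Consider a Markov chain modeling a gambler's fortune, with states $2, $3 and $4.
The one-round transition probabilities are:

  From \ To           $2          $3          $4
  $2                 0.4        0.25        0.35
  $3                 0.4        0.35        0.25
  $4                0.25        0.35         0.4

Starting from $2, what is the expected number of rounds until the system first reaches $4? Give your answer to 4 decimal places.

Let t(s) be the expected number of rounds to first reach $4 from state s, with t($4) = 0. Conditioning on the first round:
t($2) = 1 + 0.4·t($2) + 0.25·t($3)
t($3) = 1 + 0.4·t($2) + 0.35·t($3)
Solving: t($2) = 3.1034, t($3) = 3.4483.
Expected rounds from $2 to $4: 3.1034.

3.1034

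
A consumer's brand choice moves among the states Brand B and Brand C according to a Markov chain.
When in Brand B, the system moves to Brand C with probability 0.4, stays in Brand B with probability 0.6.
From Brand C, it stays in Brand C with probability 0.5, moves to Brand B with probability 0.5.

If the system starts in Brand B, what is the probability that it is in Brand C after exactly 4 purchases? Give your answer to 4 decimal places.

0.4444

Propagate the distribution vector 4 purchases from Brand B.
After 0 purchases: (1.0000, 0.0000)
After 1 purchase: (0.6000, 0.4000)
After 2 purchases: (0.5600, 0.4400)
After 3 purchases: (0.5560, 0.4440)
After 4 purchases: (0.5556, 0.4444)
P(in Brand C after 4 purchases) = 0.4444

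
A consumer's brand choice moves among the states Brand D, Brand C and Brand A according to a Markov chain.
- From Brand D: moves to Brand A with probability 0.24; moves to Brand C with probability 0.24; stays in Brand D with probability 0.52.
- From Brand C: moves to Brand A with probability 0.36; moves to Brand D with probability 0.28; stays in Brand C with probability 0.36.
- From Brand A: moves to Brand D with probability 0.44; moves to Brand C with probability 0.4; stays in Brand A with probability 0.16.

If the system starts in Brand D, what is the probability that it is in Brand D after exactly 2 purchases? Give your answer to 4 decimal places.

Sum over the intermediate state after 1 purchase:
P = P(Brand D→Brand D)·P(Brand D→Brand D) + P(Brand D→Brand C)·P(Brand C→Brand D) + P(Brand D→Brand A)·P(Brand A→Brand D)
  = 0.52×0.52 + 0.24×0.28 + 0.24×0.44
  = 0.2704 + 0.0672 + 0.1056 = 0.4432

0.4432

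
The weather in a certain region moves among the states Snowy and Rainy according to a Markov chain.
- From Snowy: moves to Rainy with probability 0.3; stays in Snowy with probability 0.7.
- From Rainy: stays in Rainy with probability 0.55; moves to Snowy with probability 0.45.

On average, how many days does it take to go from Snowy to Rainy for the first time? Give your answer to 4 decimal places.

3.3333

Let t(s) be the expected number of days to first reach Rainy from state s, with t(Rainy) = 0. Conditioning on the first day:
t(Snowy) = 1 + 0.7·t(Snowy)
Solving: t(Snowy) = 3.3333.
Expected days from Snowy to Rainy: 3.3333.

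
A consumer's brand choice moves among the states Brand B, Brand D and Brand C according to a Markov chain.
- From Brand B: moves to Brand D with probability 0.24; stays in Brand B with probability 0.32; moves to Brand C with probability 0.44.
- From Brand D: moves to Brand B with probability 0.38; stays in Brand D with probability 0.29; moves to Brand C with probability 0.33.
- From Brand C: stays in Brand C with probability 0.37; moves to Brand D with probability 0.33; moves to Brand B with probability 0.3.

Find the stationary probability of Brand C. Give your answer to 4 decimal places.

Let the stationary distribution be π with π = πP and π_1 + π_2 + π_3 = 1.
π_1 = 0.32·π_1 + 0.38·π_2 + 0.3·π_3
π_2 = 0.24·π_1 + 0.29·π_2 + 0.33·π_3
Solving with the normalization constraint gives π = (0.3297, 0.2888, 0.3815).
So the stationary probability of Brand C is 0.3815.

0.3815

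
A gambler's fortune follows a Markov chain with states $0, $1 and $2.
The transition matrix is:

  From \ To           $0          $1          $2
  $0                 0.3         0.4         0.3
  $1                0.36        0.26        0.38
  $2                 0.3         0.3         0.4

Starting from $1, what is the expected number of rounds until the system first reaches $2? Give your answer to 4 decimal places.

2.8342

Let t(s) be the expected number of rounds to first reach $2 from state s, with t($2) = 0. Conditioning on the first round:
t($0) = 1 + 0.3·t($0) + 0.4·t($1)
t($1) = 1 + 0.36·t($0) + 0.26·t($1)
Solving: t($0) = 3.0481, t($1) = 2.8342.
Expected rounds from $1 to $2: 2.8342.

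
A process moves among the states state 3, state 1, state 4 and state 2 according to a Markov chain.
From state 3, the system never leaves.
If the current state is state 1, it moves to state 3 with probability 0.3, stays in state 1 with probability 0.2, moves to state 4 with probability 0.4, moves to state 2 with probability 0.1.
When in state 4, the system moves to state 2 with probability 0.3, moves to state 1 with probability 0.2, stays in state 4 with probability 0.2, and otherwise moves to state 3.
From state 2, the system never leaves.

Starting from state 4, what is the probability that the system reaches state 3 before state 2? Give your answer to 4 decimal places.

Let h(s) be the probability of absorption at state 3 starting from transient state s. Then h(state 3) = 1 and h(state 2) = 0. By first-step analysis:
h(state 1) = 0.3·1 + 0.2·h(state 1) + 0.4·h(state 4) + 0.1·0
h(state 4) = 0.3·1 + 0.2·h(state 1) + 0.2·h(state 4) + 0.3·0
Solving: h(state 1) = 0.6429, h(state 4) = 0.5357.
Starting from state 4, the probability is 0.5357.

0.5357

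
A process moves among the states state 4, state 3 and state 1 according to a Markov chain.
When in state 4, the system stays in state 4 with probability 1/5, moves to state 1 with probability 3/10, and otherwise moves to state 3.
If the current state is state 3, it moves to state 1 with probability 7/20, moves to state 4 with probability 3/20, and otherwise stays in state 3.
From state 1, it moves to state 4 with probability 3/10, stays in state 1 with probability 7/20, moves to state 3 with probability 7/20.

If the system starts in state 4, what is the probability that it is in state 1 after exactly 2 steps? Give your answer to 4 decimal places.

0.3400

Sum over the intermediate state after 1 step:
P = P(state 4→state 4)·P(state 4→state 1) + P(state 4→state 3)·P(state 3→state 1) + P(state 4→state 1)·P(state 1→state 1)
  = 0.2×0.3 + 0.5×0.35 + 0.3×0.35
  = 0.0600 + 0.1750 + 0.1050 = 0.3400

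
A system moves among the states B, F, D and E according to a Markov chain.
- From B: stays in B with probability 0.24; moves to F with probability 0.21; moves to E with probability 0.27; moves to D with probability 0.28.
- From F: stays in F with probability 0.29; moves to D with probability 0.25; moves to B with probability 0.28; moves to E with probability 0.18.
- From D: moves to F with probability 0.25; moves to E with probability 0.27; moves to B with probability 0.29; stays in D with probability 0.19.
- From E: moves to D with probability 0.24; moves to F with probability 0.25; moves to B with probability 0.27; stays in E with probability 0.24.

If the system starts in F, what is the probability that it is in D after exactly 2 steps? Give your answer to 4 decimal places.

0.2416

Propagate the distribution vector 2 steps from F.
After 0 steps: (0.0000, 1.0000, 0.0000, 0.0000)
After 1 step: (0.2800, 0.2900, 0.2500, 0.1800)
After 2 steps: (0.2695, 0.2504, 0.2416, 0.2385)
P(in D after 2 steps) = 0.2416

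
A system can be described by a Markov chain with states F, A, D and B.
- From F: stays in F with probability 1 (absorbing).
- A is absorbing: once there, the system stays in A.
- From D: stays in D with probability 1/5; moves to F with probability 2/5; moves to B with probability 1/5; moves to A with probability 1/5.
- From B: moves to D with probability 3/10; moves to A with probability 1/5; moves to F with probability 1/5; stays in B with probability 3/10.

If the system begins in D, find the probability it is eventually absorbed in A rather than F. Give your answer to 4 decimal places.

Let h(s) be the probability of absorption at A starting from transient state s. Then h(A) = 1 and h(F) = 0. By first-step analysis:
h(D) = 0.4·0 + 0.2·1 + 0.2·h(D) + 0.2·h(B)
h(B) = 0.2·0 + 0.2·1 + 0.3·h(D) + 0.3·h(B)
Solving: h(D) = 0.3600, h(B) = 0.4400.
Starting from D, the probability is 0.3600.

0.3600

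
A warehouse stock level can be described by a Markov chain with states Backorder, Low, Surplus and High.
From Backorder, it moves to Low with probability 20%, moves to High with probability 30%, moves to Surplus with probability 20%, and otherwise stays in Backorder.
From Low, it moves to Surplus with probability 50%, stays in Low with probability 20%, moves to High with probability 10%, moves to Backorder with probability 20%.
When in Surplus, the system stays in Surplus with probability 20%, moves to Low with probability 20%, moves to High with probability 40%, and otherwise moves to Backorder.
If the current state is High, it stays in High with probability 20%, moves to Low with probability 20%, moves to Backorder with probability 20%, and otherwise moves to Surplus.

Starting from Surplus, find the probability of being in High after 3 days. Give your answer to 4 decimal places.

Propagate the distribution vector 3 days from Surplus.
After 0 days: (0.0000, 0.0000, 1.0000, 0.0000)
After 1 day: (0.2000, 0.2000, 0.2000, 0.4000)
After 2 days: (0.2200, 0.2000, 0.3400, 0.2400)
After 3 days: (0.2220, 0.2000, 0.3080, 0.2700)
P(in High after 3 days) = 0.2700

0.2700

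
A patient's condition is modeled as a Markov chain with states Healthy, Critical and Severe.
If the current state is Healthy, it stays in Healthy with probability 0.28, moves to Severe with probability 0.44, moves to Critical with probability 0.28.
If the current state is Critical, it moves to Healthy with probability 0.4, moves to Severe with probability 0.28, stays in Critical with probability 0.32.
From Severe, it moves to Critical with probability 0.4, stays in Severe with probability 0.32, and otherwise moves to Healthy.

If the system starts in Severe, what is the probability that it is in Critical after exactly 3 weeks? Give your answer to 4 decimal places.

Propagate the distribution vector 3 weeks from Severe.
After 0 weeks: (0.0000, 0.0000, 1.0000)
After 1 week: (0.2800, 0.4000, 0.3200)
After 2 weeks: (0.3280, 0.3344, 0.3376)
After 3 weeks: (0.3201, 0.3339, 0.3460)
P(in Critical after 3 weeks) = 0.3339

0.3339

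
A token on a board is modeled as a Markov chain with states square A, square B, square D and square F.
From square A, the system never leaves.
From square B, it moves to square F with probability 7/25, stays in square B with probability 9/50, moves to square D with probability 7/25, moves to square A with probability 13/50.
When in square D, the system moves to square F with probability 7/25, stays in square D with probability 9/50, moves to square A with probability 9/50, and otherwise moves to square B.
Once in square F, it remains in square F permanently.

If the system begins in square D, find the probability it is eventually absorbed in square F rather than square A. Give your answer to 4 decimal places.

0.5780

Let h(s) be the probability of absorption at square F starting from transient state s. Then h(square F) = 1 and h(square A) = 0. By first-step analysis:
h(square B) = 0.26·0 + 0.18·h(square B) + 0.28·h(square D) + 0.28·1
h(square D) = 0.18·0 + 0.36·h(square B) + 0.18·h(square D) + 0.28·1
Solving: h(square B) = 0.5388, h(square D) = 0.5780.
Starting from square D, the probability is 0.5780.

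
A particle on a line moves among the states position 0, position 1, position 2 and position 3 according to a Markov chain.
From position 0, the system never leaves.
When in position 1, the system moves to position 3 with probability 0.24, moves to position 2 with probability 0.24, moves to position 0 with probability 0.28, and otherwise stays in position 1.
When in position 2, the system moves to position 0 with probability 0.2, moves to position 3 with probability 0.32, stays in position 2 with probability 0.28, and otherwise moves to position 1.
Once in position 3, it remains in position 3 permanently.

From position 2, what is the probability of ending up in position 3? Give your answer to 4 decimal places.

Let h(s) be the probability of absorption at position 3 starting from transient state s. Then h(position 3) = 1 and h(position 0) = 0. By first-step analysis:
h(position 1) = 0.28·0 + 0.24·h(position 1) + 0.24·h(position 2) + 0.24·1
h(position 2) = 0.2·0 + 0.2·h(position 1) + 0.28·h(position 2) + 0.32·1
Solving: h(position 1) = 0.5000, h(position 2) = 0.5833.
Starting from position 2, the probability is 0.5833.

0.5833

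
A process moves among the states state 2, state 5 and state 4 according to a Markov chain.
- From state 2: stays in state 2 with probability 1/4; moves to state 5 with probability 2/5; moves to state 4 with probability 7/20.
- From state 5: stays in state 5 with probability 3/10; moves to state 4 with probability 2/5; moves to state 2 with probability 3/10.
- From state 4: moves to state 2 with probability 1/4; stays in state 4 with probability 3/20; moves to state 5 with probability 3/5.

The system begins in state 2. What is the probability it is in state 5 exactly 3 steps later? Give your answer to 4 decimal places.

Propagate the distribution vector 3 steps from state 2.
After 0 steps: (1.0000, 0.0000, 0.0000)
After 1 step: (0.2500, 0.4000, 0.3500)
After 2 steps: (0.2700, 0.4300, 0.3000)
After 3 steps: (0.2715, 0.4170, 0.3115)
P(in state 5 after 3 steps) = 0.4170

0.4170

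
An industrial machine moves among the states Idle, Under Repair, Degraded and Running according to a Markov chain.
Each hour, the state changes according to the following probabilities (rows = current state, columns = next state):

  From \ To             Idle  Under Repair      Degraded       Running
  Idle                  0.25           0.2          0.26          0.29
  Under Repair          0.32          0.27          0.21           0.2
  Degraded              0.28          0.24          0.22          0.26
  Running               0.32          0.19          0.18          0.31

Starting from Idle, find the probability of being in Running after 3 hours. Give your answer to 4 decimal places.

0.2690

Propagate the distribution vector 3 hours from Idle.
After 0 hours: (1.0000, 0.0000, 0.0000, 0.0000)
After 1 hour: (0.2500, 0.2000, 0.2600, 0.2900)
After 2 hours: (0.2921, 0.2215, 0.2164, 0.2700)
After 3 hours: (0.2909, 0.2215, 0.2187, 0.2690)
P(in Running after 3 hours) = 0.2690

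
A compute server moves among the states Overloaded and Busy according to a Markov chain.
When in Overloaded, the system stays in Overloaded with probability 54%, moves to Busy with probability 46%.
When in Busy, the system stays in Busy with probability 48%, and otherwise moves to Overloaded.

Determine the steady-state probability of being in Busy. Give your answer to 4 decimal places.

0.4694

Let the stationary distribution be π with π = πP and π_1 + π_2 = 1.
π_1 = 0.54·π_1 + 0.52·π_2
Solving with the normalization constraint gives π = (0.5306, 0.4694).
So the stationary probability of Busy is 0.4694.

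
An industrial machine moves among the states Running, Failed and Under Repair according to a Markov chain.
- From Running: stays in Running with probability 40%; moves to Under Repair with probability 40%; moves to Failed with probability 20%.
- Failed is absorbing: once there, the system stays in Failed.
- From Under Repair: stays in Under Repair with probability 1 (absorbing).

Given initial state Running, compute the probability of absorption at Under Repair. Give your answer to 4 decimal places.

Let h(s) be the probability of absorption at Under Repair starting from transient state s. Then h(Under Repair) = 1 and h(Failed) = 0. By first-step analysis:
h(Running) = 0.4·h(Running) + 0.2·0 + 0.4·1
Solving: h(Running) = 0.6667.
Starting from Running, the probability is 0.6667.

0.6667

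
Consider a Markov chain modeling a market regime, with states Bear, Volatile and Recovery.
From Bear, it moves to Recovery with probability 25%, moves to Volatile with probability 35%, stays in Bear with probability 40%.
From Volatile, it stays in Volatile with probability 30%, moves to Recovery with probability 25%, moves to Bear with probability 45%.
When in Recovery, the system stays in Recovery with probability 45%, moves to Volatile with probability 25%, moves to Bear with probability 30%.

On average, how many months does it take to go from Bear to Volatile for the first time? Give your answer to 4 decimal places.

3.1373

Let t(s) be the expected number of months to first reach Volatile from state s, with t(Volatile) = 0. Conditioning on the first month:
t(Bear) = 1 + 0.4·t(Bear) + 0.25·t(Recovery)
t(Recovery) = 1 + 0.3·t(Bear) + 0.45·t(Recovery)
Solving: t(Bear) = 3.1373, t(Recovery) = 3.5294.
Expected months from Bear to Volatile: 3.1373.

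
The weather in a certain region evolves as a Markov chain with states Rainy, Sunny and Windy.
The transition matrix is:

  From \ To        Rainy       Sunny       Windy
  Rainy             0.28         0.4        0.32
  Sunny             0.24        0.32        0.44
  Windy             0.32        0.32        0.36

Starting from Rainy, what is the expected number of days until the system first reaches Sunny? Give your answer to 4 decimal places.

2.6786

Let t(s) be the expected number of days to first reach Sunny from state s, with t(Sunny) = 0. Conditioning on the first day:
t(Rainy) = 1 + 0.28·t(Rainy) + 0.32·t(Windy)
t(Windy) = 1 + 0.32·t(Rainy) + 0.36·t(Windy)
Solving: t(Rainy) = 2.6786, t(Windy) = 2.9018.
Expected days from Rainy to Sunny: 2.6786.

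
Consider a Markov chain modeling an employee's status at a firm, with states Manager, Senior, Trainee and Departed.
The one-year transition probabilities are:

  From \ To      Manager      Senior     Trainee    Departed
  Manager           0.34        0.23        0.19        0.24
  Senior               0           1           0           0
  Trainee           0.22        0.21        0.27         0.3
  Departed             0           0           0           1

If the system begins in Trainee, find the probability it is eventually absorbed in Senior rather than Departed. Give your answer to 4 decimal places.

Let h(s) be the probability of absorption at Senior starting from transient state s. Then h(Senior) = 1 and h(Departed) = 0. By first-step analysis:
h(Manager) = 0.34·h(Manager) + 0.23·1 + 0.19·h(Trainee) + 0.24·0
h(Trainee) = 0.22·h(Manager) + 0.21·1 + 0.27·h(Trainee) + 0.3·0
Solving: h(Manager) = 0.4723, h(Trainee) = 0.4300.
Starting from Trainee, the probability is 0.4300.

0.4300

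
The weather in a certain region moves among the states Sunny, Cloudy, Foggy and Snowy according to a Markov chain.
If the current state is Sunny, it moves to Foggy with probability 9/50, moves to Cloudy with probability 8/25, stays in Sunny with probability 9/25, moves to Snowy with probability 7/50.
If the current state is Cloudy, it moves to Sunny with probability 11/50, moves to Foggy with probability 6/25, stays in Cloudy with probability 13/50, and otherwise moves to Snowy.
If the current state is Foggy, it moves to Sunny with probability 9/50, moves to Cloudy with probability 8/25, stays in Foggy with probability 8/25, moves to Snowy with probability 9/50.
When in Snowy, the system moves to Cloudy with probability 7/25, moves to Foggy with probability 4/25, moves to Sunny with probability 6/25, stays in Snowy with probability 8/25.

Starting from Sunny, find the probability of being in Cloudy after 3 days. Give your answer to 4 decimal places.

0.2936

Propagate the distribution vector 3 days from Sunny.
After 0 days: (1.0000, 0.0000, 0.0000, 0.0000)
After 1 day: (0.3600, 0.3200, 0.1800, 0.1400)
After 2 days: (0.2660, 0.2952, 0.2216, 0.2172)
After 3 days: (0.2527, 0.2936, 0.2244, 0.2293)
P(in Cloudy after 3 days) = 0.2936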